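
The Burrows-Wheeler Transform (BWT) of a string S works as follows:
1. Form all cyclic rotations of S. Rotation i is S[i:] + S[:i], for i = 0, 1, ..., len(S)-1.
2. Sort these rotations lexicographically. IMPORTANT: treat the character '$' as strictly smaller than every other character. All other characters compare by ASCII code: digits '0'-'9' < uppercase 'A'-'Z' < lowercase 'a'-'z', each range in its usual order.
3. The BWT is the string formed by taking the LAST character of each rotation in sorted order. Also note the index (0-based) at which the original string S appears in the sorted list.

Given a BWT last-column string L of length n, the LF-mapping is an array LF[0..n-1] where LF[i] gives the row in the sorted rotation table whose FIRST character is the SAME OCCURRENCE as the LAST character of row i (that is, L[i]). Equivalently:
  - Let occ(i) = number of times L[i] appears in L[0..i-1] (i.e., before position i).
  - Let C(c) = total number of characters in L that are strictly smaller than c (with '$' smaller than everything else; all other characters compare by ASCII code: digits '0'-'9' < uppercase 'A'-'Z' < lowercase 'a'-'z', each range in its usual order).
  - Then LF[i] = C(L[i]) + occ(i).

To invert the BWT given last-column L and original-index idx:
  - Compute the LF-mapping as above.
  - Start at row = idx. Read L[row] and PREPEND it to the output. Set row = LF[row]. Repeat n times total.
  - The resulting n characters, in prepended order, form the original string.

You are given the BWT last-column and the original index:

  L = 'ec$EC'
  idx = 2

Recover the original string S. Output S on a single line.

LF mapping: 4 3 0 2 1
Walk LF starting at row 2, prepending L[row]:
  step 1: row=2, L[2]='$', prepend. Next row=LF[2]=0
  step 2: row=0, L[0]='e', prepend. Next row=LF[0]=4
  step 3: row=4, L[4]='C', prepend. Next row=LF[4]=1
  step 4: row=1, L[1]='c', prepend. Next row=LF[1]=3
  step 5: row=3, L[3]='E', prepend. Next row=LF[3]=2
Reversed output: EcCe$

Answer: EcCe$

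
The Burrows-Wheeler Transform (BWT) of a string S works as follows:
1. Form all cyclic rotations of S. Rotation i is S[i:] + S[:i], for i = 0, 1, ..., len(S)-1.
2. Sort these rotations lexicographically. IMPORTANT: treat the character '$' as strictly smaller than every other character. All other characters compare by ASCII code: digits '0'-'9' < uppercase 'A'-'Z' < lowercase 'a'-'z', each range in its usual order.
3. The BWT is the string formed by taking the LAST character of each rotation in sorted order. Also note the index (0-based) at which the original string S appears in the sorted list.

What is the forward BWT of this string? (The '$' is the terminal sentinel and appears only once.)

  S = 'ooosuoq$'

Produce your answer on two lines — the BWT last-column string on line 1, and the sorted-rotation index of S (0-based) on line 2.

All 8 rotations (rotation i = S[i:]+S[:i]):
  rot[0] = ooosuoq$
  rot[1] = oosuoq$o
  rot[2] = osuoq$oo
  rot[3] = suoq$ooo
  rot[4] = uoq$ooos
  rot[5] = oq$ooosu
  rot[6] = q$ooosuo
  rot[7] = $ooosuoq
Sorted (with $ < everything):
  sorted[0] = $ooosuoq  (last char: 'q')
  sorted[1] = ooosuoq$  (last char: '$')
  sorted[2] = oosuoq$o  (last char: 'o')
  sorted[3] = oq$ooosu  (last char: 'u')
  sorted[4] = osuoq$oo  (last char: 'o')
  sorted[5] = q$ooosuo  (last char: 'o')
  sorted[6] = suoq$ooo  (last char: 'o')
  sorted[7] = uoq$ooos  (last char: 's')
Last column: q$ouooos
Original string S is at sorted index 1

Answer: q$ouooos
1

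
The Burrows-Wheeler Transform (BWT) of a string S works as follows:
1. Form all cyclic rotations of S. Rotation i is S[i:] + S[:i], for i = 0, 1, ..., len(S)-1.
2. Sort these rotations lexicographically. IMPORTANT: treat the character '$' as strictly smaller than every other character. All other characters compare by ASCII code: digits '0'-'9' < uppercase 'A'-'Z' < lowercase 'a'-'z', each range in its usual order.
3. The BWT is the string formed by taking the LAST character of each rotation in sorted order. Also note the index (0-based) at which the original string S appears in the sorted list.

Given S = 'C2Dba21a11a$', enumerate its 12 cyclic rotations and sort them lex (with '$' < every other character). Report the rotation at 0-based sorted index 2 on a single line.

All 12 rotations (rotation i = S[i:]+S[:i]):
  rot[0] = C2Dba21a11a$
  rot[1] = 2Dba21a11a$C
  rot[2] = Dba21a11a$C2
  rot[3] = ba21a11a$C2D
  rot[4] = a21a11a$C2Db
  rot[5] = 21a11a$C2Dba
  rot[6] = 1a11a$C2Dba2
  rot[7] = a11a$C2Dba21
  rot[8] = 11a$C2Dba21a
  rot[9] = 1a$C2Dba21a1
  rot[10] = a$C2Dba21a11
  rot[11] = $C2Dba21a11a
Sorted (with $ < everything):
  sorted[0] = $C2Dba21a11a
  sorted[1] = 11a$C2Dba21a
  sorted[2] = 1a$C2Dba21a1
  sorted[3] = 1a11a$C2Dba2
  sorted[4] = 21a11a$C2Dba
  sorted[5] = 2Dba21a11a$C
  sorted[6] = C2Dba21a11a$
  sorted[7] = Dba21a11a$C2
  sorted[8] = a$C2Dba21a11
  sorted[9] = a11a$C2Dba21
  sorted[10] = a21a11a$C2Db
  sorted[11] = ba21a11a$C2D
sorted[2] = 1a$C2Dba21a1

Answer: 1a$C2Dba21a1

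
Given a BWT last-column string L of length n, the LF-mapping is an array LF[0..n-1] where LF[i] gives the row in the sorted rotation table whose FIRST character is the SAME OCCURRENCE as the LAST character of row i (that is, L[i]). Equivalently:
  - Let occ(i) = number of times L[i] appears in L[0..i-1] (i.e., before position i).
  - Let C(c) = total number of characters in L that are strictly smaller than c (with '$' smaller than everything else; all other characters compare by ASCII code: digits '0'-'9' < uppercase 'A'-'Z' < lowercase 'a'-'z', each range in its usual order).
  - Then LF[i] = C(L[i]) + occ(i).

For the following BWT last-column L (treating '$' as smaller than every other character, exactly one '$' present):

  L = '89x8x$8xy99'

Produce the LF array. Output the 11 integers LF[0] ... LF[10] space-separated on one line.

Answer: 1 4 7 2 8 0 3 9 10 5 6

Derivation:
Char counts: '$':1, '8':3, '9':3, 'x':3, 'y':1
C (first-col start): C('$')=0, C('8')=1, C('9')=4, C('x')=7, C('y')=10
L[0]='8': occ=0, LF[0]=C('8')+0=1+0=1
L[1]='9': occ=0, LF[1]=C('9')+0=4+0=4
L[2]='x': occ=0, LF[2]=C('x')+0=7+0=7
L[3]='8': occ=1, LF[3]=C('8')+1=1+1=2
L[4]='x': occ=1, LF[4]=C('x')+1=7+1=8
L[5]='$': occ=0, LF[5]=C('$')+0=0+0=0
L[6]='8': occ=2, LF[6]=C('8')+2=1+2=3
L[7]='x': occ=2, LF[7]=C('x')+2=7+2=9
L[8]='y': occ=0, LF[8]=C('y')+0=10+0=10
L[9]='9': occ=1, LF[9]=C('9')+1=4+1=5
L[10]='9': occ=2, LF[10]=C('9')+2=4+2=6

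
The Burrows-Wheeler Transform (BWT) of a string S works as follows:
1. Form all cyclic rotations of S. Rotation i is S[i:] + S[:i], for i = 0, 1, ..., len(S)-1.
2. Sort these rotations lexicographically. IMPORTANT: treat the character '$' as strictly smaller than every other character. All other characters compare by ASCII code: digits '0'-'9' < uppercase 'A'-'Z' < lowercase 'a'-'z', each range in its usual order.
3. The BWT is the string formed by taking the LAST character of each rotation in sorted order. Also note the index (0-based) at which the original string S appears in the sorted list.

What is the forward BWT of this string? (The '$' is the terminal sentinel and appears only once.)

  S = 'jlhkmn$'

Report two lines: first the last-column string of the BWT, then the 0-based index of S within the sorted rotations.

All 7 rotations (rotation i = S[i:]+S[:i]):
  rot[0] = jlhkmn$
  rot[1] = lhkmn$j
  rot[2] = hkmn$jl
  rot[3] = kmn$jlh
  rot[4] = mn$jlhk
  rot[5] = n$jlhkm
  rot[6] = $jlhkmn
Sorted (with $ < everything):
  sorted[0] = $jlhkmn  (last char: 'n')
  sorted[1] = hkmn$jl  (last char: 'l')
  sorted[2] = jlhkmn$  (last char: '$')
  sorted[3] = kmn$jlh  (last char: 'h')
  sorted[4] = lhkmn$j  (last char: 'j')
  sorted[5] = mn$jlhk  (last char: 'k')
  sorted[6] = n$jlhkm  (last char: 'm')
Last column: nl$hjkm
Original string S is at sorted index 2

Answer: nl$hjkm
2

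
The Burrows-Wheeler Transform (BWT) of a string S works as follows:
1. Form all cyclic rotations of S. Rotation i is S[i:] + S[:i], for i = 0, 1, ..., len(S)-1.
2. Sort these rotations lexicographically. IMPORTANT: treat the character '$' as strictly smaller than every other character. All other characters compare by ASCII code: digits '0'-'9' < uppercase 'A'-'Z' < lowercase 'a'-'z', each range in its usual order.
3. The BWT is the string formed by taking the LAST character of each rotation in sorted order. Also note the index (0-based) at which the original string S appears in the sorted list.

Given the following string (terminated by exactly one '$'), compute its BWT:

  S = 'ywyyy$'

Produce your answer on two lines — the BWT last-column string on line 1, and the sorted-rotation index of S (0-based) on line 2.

Answer: yyy$yw
3

Derivation:
All 6 rotations (rotation i = S[i:]+S[:i]):
  rot[0] = ywyyy$
  rot[1] = wyyy$y
  rot[2] = yyy$yw
  rot[3] = yy$ywy
  rot[4] = y$ywyy
  rot[5] = $ywyyy
Sorted (with $ < everything):
  sorted[0] = $ywyyy  (last char: 'y')
  sorted[1] = wyyy$y  (last char: 'y')
  sorted[2] = y$ywyy  (last char: 'y')
  sorted[3] = ywyyy$  (last char: '$')
  sorted[4] = yy$ywy  (last char: 'y')
  sorted[5] = yyy$yw  (last char: 'w')
Last column: yyy$yw
Original string S is at sorted index 3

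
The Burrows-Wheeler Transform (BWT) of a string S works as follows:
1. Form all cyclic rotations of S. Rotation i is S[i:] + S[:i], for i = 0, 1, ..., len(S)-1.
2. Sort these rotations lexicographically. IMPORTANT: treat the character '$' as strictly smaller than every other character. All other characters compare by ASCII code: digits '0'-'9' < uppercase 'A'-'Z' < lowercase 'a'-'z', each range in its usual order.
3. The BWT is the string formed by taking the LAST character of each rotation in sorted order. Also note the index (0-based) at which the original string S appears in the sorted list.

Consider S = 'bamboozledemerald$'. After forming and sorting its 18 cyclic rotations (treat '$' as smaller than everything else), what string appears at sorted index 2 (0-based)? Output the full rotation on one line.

Answer: amboozledemerald$b

Derivation:
All 18 rotations (rotation i = S[i:]+S[:i]):
  rot[0] = bamboozledemerald$
  rot[1] = amboozledemerald$b
  rot[2] = mboozledemerald$ba
  rot[3] = boozledemerald$bam
  rot[4] = oozledemerald$bamb
  rot[5] = ozledemerald$bambo
  rot[6] = zledemerald$bamboo
  rot[7] = ledemerald$bambooz
  rot[8] = edemerald$bamboozl
  rot[9] = demerald$bamboozle
  rot[10] = emerald$bamboozled
  rot[11] = merald$bamboozlede
  rot[12] = erald$bamboozledem
  rot[13] = rald$bamboozledeme
  rot[14] = ald$bamboozledemer
  rot[15] = ld$bamboozledemera
  rot[16] = d$bamboozledemeral
  rot[17] = $bamboozledemerald
Sorted (with $ < everything):
  sorted[0] = $bamboozledemerald
  sorted[1] = ald$bamboozledemer
  sorted[2] = amboozledemerald$b
  sorted[3] = bamboozledemerald$
  sorted[4] = boozledemerald$bam
  sorted[5] = d$bamboozledemeral
  sorted[6] = demerald$bamboozle
  sorted[7] = edemerald$bamboozl
  sorted[8] = emerald$bamboozled
  sorted[9] = erald$bamboozledem
  sorted[10] = ld$bamboozledemera
  sorted[11] = ledemerald$bambooz
  sorted[12] = mboozledemerald$ba
  sorted[13] = merald$bamboozlede
  sorted[14] = oozledemerald$bamb
  sorted[15] = ozledemerald$bambo
  sorted[16] = rald$bamboozledeme
  sorted[17] = zledemerald$bamboo
sorted[2] = amboozledemerald$b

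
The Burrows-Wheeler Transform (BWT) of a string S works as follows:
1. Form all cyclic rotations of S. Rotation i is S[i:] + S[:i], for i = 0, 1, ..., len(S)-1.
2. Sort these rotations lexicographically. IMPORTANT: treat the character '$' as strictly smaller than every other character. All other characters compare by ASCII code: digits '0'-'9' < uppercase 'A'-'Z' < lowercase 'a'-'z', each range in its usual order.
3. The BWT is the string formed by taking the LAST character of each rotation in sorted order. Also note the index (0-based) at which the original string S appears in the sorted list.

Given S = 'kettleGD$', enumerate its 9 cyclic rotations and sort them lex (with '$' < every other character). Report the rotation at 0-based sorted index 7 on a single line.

All 9 rotations (rotation i = S[i:]+S[:i]):
  rot[0] = kettleGD$
  rot[1] = ettleGD$k
  rot[2] = ttleGD$ke
  rot[3] = tleGD$ket
  rot[4] = leGD$kett
  rot[5] = eGD$kettl
  rot[6] = GD$kettle
  rot[7] = D$kettleG
  rot[8] = $kettleGD
Sorted (with $ < everything):
  sorted[0] = $kettleGD
  sorted[1] = D$kettleG
  sorted[2] = GD$kettle
  sorted[3] = eGD$kettl
  sorted[4] = ettleGD$k
  sorted[5] = kettleGD$
  sorted[6] = leGD$kett
  sorted[7] = tleGD$ket
  sorted[8] = ttleGD$ke
sorted[7] = tleGD$ket

Answer: tleGD$ket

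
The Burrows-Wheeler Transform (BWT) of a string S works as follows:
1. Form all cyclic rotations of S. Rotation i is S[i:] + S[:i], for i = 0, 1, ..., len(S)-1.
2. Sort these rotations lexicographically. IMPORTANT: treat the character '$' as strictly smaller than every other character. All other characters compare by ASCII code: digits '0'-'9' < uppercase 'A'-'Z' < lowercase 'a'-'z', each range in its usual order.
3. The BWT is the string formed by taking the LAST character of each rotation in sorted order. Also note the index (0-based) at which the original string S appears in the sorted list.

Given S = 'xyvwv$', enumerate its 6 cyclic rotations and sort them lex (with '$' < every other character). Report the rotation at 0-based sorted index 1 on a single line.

Answer: v$xyvw

Derivation:
All 6 rotations (rotation i = S[i:]+S[:i]):
  rot[0] = xyvwv$
  rot[1] = yvwv$x
  rot[2] = vwv$xy
  rot[3] = wv$xyv
  rot[4] = v$xyvw
  rot[5] = $xyvwv
Sorted (with $ < everything):
  sorted[0] = $xyvwv
  sorted[1] = v$xyvw
  sorted[2] = vwv$xy
  sorted[3] = wv$xyv
  sorted[4] = xyvwv$
  sorted[5] = yvwv$x
sorted[1] = v$xyvw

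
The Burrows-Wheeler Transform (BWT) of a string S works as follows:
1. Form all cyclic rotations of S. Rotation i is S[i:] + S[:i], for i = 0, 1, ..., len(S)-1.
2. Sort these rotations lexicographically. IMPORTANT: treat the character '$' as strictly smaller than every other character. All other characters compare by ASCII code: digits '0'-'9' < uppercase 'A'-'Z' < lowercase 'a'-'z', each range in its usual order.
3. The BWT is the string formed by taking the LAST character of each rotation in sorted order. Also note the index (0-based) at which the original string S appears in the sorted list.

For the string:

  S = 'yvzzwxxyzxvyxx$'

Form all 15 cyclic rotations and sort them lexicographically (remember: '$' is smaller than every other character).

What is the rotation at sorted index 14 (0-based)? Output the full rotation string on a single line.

All 15 rotations (rotation i = S[i:]+S[:i]):
  rot[0] = yvzzwxxyzxvyxx$
  rot[1] = vzzwxxyzxvyxx$y
  rot[2] = zzwxxyzxvyxx$yv
  rot[3] = zwxxyzxvyxx$yvz
  rot[4] = wxxyzxvyxx$yvzz
  rot[5] = xxyzxvyxx$yvzzw
  rot[6] = xyzxvyxx$yvzzwx
  rot[7] = yzxvyxx$yvzzwxx
  rot[8] = zxvyxx$yvzzwxxy
  rot[9] = xvyxx$yvzzwxxyz
  rot[10] = vyxx$yvzzwxxyzx
  rot[11] = yxx$yvzzwxxyzxv
  rot[12] = xx$yvzzwxxyzxvy
  rot[13] = x$yvzzwxxyzxvyx
  rot[14] = $yvzzwxxyzxvyxx
Sorted (with $ < everything):
  sorted[0] = $yvzzwxxyzxvyxx
  sorted[1] = vyxx$yvzzwxxyzx
  sorted[2] = vzzwxxyzxvyxx$y
  sorted[3] = wxxyzxvyxx$yvzz
  sorted[4] = x$yvzzwxxyzxvyx
  sorted[5] = xvyxx$yvzzwxxyz
  sorted[6] = xx$yvzzwxxyzxvy
  sorted[7] = xxyzxvyxx$yvzzw
  sorted[8] = xyzxvyxx$yvzzwx
  sorted[9] = yvzzwxxyzxvyxx$
  sorted[10] = yxx$yvzzwxxyzxv
  sorted[11] = yzxvyxx$yvzzwxx
  sorted[12] = zwxxyzxvyxx$yvz
  sorted[13] = zxvyxx$yvzzwxxy
  sorted[14] = zzwxxyzxvyxx$yv
sorted[14] = zzwxxyzxvyxx$yv

Answer: zzwxxyzxvyxx$yv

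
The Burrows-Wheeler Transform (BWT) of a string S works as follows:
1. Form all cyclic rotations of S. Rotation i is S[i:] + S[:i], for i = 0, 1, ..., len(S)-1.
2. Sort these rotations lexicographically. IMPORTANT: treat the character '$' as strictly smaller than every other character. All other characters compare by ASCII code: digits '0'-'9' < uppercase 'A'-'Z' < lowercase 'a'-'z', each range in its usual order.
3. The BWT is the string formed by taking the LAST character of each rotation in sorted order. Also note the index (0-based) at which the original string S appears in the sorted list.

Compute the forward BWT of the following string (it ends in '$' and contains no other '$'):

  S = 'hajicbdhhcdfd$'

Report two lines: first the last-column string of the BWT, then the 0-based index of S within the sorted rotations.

Answer: dhcihfcbd$hdja
9

Derivation:
All 14 rotations (rotation i = S[i:]+S[:i]):
  rot[0] = hajicbdhhcdfd$
  rot[1] = ajicbdhhcdfd$h
  rot[2] = jicbdhhcdfd$ha
  rot[3] = icbdhhcdfd$haj
  rot[4] = cbdhhcdfd$haji
  rot[5] = bdhhcdfd$hajic
  rot[6] = dhhcdfd$hajicb
  rot[7] = hhcdfd$hajicbd
  rot[8] = hcdfd$hajicbdh
  rot[9] = cdfd$hajicbdhh
  rot[10] = dfd$hajicbdhhc
  rot[11] = fd$hajicbdhhcd
  rot[12] = d$hajicbdhhcdf
  rot[13] = $hajicbdhhcdfd
Sorted (with $ < everything):
  sorted[0] = $hajicbdhhcdfd  (last char: 'd')
  sorted[1] = ajicbdhhcdfd$h  (last char: 'h')
  sorted[2] = bdhhcdfd$hajic  (last char: 'c')
  sorted[3] = cbdhhcdfd$haji  (last char: 'i')
  sorted[4] = cdfd$hajicbdhh  (last char: 'h')
  sorted[5] = d$hajicbdhhcdf  (last char: 'f')
  sorted[6] = dfd$hajicbdhhc  (last char: 'c')
  sorted[7] = dhhcdfd$hajicb  (last char: 'b')
  sorted[8] = fd$hajicbdhhcd  (last char: 'd')
  sorted[9] = hajicbdhhcdfd$  (last char: '$')
  sorted[10] = hcdfd$hajicbdh  (last char: 'h')
  sorted[11] = hhcdfd$hajicbd  (last char: 'd')
  sorted[12] = icbdhhcdfd$haj  (last char: 'j')
  sorted[13] = jicbdhhcdfd$ha  (last char: 'a')
Last column: dhcihfcbd$hdja
Original string S is at sorted index 9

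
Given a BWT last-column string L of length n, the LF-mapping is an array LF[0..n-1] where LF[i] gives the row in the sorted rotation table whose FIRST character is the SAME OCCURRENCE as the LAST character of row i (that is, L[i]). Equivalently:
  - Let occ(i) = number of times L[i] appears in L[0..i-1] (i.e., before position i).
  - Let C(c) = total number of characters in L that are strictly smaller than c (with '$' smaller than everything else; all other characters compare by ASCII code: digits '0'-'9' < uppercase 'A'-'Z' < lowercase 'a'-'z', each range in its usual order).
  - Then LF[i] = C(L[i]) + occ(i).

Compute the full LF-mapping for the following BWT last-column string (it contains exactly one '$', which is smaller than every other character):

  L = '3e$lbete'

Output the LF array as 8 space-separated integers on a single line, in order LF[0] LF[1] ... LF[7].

Answer: 1 3 0 6 2 4 7 5

Derivation:
Char counts: '$':1, '3':1, 'b':1, 'e':3, 'l':1, 't':1
C (first-col start): C('$')=0, C('3')=1, C('b')=2, C('e')=3, C('l')=6, C('t')=7
L[0]='3': occ=0, LF[0]=C('3')+0=1+0=1
L[1]='e': occ=0, LF[1]=C('e')+0=3+0=3
L[2]='$': occ=0, LF[2]=C('$')+0=0+0=0
L[3]='l': occ=0, LF[3]=C('l')+0=6+0=6
L[4]='b': occ=0, LF[4]=C('b')+0=2+0=2
L[5]='e': occ=1, LF[5]=C('e')+1=3+1=4
L[6]='t': occ=0, LF[6]=C('t')+0=7+0=7
L[7]='e': occ=2, LF[7]=C('e')+2=3+2=5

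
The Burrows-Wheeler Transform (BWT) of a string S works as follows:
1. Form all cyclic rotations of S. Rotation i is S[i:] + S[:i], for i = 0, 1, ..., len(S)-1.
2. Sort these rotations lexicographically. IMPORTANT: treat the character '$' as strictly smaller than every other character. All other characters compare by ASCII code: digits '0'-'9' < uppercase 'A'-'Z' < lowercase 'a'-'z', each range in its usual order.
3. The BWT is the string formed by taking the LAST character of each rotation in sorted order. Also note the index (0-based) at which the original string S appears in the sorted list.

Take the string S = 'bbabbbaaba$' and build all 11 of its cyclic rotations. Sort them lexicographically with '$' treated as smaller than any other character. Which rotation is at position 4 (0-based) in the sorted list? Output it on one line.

Answer: abbbaaba$bb

Derivation:
All 11 rotations (rotation i = S[i:]+S[:i]):
  rot[0] = bbabbbaaba$
  rot[1] = babbbaaba$b
  rot[2] = abbbaaba$bb
  rot[3] = bbbaaba$bba
  rot[4] = bbaaba$bbab
  rot[5] = baaba$bbabb
  rot[6] = aaba$bbabbb
  rot[7] = aba$bbabbba
  rot[8] = ba$bbabbbaa
  rot[9] = a$bbabbbaab
  rot[10] = $bbabbbaaba
Sorted (with $ < everything):
  sorted[0] = $bbabbbaaba
  sorted[1] = a$bbabbbaab
  sorted[2] = aaba$bbabbb
  sorted[3] = aba$bbabbba
  sorted[4] = abbbaaba$bb
  sorted[5] = ba$bbabbbaa
  sorted[6] = baaba$bbabb
  sorted[7] = babbbaaba$b
  sorted[8] = bbaaba$bbab
  sorted[9] = bbabbbaaba$
  sorted[10] = bbbaaba$bba
sorted[4] = abbbaaba$bb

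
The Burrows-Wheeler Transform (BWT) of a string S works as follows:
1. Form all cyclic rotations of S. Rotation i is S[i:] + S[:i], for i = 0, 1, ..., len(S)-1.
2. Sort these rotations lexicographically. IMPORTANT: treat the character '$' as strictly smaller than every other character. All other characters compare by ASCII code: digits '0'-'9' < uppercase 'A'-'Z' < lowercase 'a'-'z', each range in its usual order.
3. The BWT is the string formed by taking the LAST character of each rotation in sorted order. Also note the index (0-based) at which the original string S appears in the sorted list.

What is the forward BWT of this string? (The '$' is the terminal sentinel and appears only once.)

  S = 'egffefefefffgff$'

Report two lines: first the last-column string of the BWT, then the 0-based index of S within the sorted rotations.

Answer: ffff$ffeeggefffe
4

Derivation:
All 16 rotations (rotation i = S[i:]+S[:i]):
  rot[0] = egffefefefffgff$
  rot[1] = gffefefefffgff$e
  rot[2] = ffefefefffgff$eg
  rot[3] = fefefefffgff$egf
  rot[4] = efefefffgff$egff
  rot[5] = fefefffgff$egffe
  rot[6] = efefffgff$egffef
  rot[7] = fefffgff$egffefe
  rot[8] = efffgff$egffefef
  rot[9] = fffgff$egffefefe
  rot[10] = ffgff$egffefefef
  rot[11] = fgff$egffefefeff
  rot[12] = gff$egffefefefff
  rot[13] = ff$egffefefefffg
  rot[14] = f$egffefefefffgf
  rot[15] = $egffefefefffgff
Sorted (with $ < everything):
  sorted[0] = $egffefefefffgff  (last char: 'f')
  sorted[1] = efefefffgff$egff  (last char: 'f')
  sorted[2] = efefffgff$egffef  (last char: 'f')
  sorted[3] = efffgff$egffefef  (last char: 'f')
  sorted[4] = egffefefefffgff$  (last char: '$')
  sorted[5] = f$egffefefefffgf  (last char: 'f')
  sorted[6] = fefefefffgff$egf  (last char: 'f')
  sorted[7] = fefefffgff$egffe  (last char: 'e')
  sorted[8] = fefffgff$egffefe  (last char: 'e')
  sorted[9] = ff$egffefefefffg  (last char: 'g')
  sorted[10] = ffefefefffgff$eg  (last char: 'g')
  sorted[11] = fffgff$egffefefe  (last char: 'e')
  sorted[12] = ffgff$egffefefef  (last char: 'f')
  sorted[13] = fgff$egffefefeff  (last char: 'f')
  sorted[14] = gff$egffefefefff  (last char: 'f')
  sorted[15] = gffefefefffgff$e  (last char: 'e')
Last column: ffff$ffeeggefffe
Original string S is at sorted index 4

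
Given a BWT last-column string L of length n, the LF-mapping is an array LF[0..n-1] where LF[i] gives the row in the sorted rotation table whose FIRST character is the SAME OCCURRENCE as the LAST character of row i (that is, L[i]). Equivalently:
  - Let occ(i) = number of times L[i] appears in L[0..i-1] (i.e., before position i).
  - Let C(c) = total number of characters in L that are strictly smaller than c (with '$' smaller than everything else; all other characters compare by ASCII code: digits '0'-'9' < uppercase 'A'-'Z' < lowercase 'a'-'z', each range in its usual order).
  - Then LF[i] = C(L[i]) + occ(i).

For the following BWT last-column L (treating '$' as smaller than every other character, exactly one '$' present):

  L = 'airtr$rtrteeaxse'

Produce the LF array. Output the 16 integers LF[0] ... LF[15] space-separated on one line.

Answer: 1 6 7 12 8 0 9 13 10 14 3 4 2 15 11 5

Derivation:
Char counts: '$':1, 'a':2, 'e':3, 'i':1, 'r':4, 's':1, 't':3, 'x':1
C (first-col start): C('$')=0, C('a')=1, C('e')=3, C('i')=6, C('r')=7, C('s')=11, C('t')=12, C('x')=15
L[0]='a': occ=0, LF[0]=C('a')+0=1+0=1
L[1]='i': occ=0, LF[1]=C('i')+0=6+0=6
L[2]='r': occ=0, LF[2]=C('r')+0=7+0=7
L[3]='t': occ=0, LF[3]=C('t')+0=12+0=12
L[4]='r': occ=1, LF[4]=C('r')+1=7+1=8
L[5]='$': occ=0, LF[5]=C('$')+0=0+0=0
L[6]='r': occ=2, LF[6]=C('r')+2=7+2=9
L[7]='t': occ=1, LF[7]=C('t')+1=12+1=13
L[8]='r': occ=3, LF[8]=C('r')+3=7+3=10
L[9]='t': occ=2, LF[9]=C('t')+2=12+2=14
L[10]='e': occ=0, LF[10]=C('e')+0=3+0=3
L[11]='e': occ=1, LF[11]=C('e')+1=3+1=4
L[12]='a': occ=1, LF[12]=C('a')+1=1+1=2
L[13]='x': occ=0, LF[13]=C('x')+0=15+0=15
L[14]='s': occ=0, LF[14]=C('s')+0=11+0=11
L[15]='e': occ=2, LF[15]=C('e')+2=3+2=5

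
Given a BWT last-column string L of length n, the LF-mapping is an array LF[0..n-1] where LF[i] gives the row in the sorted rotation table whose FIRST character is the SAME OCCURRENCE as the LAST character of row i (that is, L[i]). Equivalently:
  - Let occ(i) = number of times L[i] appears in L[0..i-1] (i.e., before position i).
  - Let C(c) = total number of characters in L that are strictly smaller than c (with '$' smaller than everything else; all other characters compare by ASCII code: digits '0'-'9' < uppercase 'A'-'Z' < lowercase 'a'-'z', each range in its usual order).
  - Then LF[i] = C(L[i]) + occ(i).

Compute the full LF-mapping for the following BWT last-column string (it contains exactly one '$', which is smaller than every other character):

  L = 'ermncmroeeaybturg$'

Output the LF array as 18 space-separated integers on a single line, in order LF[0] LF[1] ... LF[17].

Answer: 4 12 8 10 3 9 13 11 5 6 1 17 2 15 16 14 7 0

Derivation:
Char counts: '$':1, 'a':1, 'b':1, 'c':1, 'e':3, 'g':1, 'm':2, 'n':1, 'o':1, 'r':3, 't':1, 'u':1, 'y':1
C (first-col start): C('$')=0, C('a')=1, C('b')=2, C('c')=3, C('e')=4, C('g')=7, C('m')=8, C('n')=10, C('o')=11, C('r')=12, C('t')=15, C('u')=16, C('y')=17
L[0]='e': occ=0, LF[0]=C('e')+0=4+0=4
L[1]='r': occ=0, LF[1]=C('r')+0=12+0=12
L[2]='m': occ=0, LF[2]=C('m')+0=8+0=8
L[3]='n': occ=0, LF[3]=C('n')+0=10+0=10
L[4]='c': occ=0, LF[4]=C('c')+0=3+0=3
L[5]='m': occ=1, LF[5]=C('m')+1=8+1=9
L[6]='r': occ=1, LF[6]=C('r')+1=12+1=13
L[7]='o': occ=0, LF[7]=C('o')+0=11+0=11
L[8]='e': occ=1, LF[8]=C('e')+1=4+1=5
L[9]='e': occ=2, LF[9]=C('e')+2=4+2=6
L[10]='a': occ=0, LF[10]=C('a')+0=1+0=1
L[11]='y': occ=0, LF[11]=C('y')+0=17+0=17
L[12]='b': occ=0, LF[12]=C('b')+0=2+0=2
L[13]='t': occ=0, LF[13]=C('t')+0=15+0=15
L[14]='u': occ=0, LF[14]=C('u')+0=16+0=16
L[15]='r': occ=2, LF[15]=C('r')+2=12+2=14
L[16]='g': occ=0, LF[16]=C('g')+0=7+0=7
L[17]='$': occ=0, LF[17]=C('$')+0=0+0=0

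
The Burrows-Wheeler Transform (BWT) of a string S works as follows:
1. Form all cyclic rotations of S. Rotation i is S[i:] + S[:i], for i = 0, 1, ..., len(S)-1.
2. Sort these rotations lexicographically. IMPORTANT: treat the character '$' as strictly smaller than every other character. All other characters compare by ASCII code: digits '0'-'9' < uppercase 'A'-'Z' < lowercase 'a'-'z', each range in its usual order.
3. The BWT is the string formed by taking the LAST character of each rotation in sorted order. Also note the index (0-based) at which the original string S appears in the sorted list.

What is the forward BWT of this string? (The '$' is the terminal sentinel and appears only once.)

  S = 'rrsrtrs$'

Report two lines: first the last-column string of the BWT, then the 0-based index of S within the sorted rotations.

All 8 rotations (rotation i = S[i:]+S[:i]):
  rot[0] = rrsrtrs$
  rot[1] = rsrtrs$r
  rot[2] = srtrs$rr
  rot[3] = rtrs$rrs
  rot[4] = trs$rrsr
  rot[5] = rs$rrsrt
  rot[6] = s$rrsrtr
  rot[7] = $rrsrtrs
Sorted (with $ < everything):
  sorted[0] = $rrsrtrs  (last char: 's')
  sorted[1] = rrsrtrs$  (last char: '$')
  sorted[2] = rs$rrsrt  (last char: 't')
  sorted[3] = rsrtrs$r  (last char: 'r')
  sorted[4] = rtrs$rrs  (last char: 's')
  sorted[5] = s$rrsrtr  (last char: 'r')
  sorted[6] = srtrs$rr  (last char: 'r')
  sorted[7] = trs$rrsr  (last char: 'r')
Last column: s$trsrrr
Original string S is at sorted index 1

Answer: s$trsrrr
1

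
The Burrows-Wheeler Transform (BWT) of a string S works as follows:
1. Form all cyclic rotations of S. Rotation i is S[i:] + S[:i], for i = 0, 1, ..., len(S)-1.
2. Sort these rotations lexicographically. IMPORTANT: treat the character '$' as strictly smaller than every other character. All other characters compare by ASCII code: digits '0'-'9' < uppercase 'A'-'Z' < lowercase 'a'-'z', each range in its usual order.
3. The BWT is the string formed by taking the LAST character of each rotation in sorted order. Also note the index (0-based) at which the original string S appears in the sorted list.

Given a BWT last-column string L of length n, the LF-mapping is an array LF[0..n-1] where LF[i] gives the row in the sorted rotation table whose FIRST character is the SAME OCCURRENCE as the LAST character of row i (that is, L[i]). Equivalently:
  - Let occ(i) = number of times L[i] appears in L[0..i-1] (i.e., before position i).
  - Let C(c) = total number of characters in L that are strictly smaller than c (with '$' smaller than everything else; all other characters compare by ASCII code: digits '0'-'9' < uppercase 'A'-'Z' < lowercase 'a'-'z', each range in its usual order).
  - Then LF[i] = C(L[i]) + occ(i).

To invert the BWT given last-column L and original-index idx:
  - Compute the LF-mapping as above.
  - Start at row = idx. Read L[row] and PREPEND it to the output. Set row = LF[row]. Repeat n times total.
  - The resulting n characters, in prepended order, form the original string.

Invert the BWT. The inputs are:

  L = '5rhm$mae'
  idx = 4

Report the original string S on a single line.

Answer: hammer5$

Derivation:
LF mapping: 1 7 4 5 0 6 2 3
Walk LF starting at row 4, prepending L[row]:
  step 1: row=4, L[4]='$', prepend. Next row=LF[4]=0
  step 2: row=0, L[0]='5', prepend. Next row=LF[0]=1
  step 3: row=1, L[1]='r', prepend. Next row=LF[1]=7
  step 4: row=7, L[7]='e', prepend. Next row=LF[7]=3
  step 5: row=3, L[3]='m', prepend. Next row=LF[3]=5
  step 6: row=5, L[5]='m', prepend. Next row=LF[5]=6
  step 7: row=6, L[6]='a', prepend. Next row=LF[6]=2
  step 8: row=2, L[2]='h', prepend. Next row=LF[2]=4
Reversed output: hammer5$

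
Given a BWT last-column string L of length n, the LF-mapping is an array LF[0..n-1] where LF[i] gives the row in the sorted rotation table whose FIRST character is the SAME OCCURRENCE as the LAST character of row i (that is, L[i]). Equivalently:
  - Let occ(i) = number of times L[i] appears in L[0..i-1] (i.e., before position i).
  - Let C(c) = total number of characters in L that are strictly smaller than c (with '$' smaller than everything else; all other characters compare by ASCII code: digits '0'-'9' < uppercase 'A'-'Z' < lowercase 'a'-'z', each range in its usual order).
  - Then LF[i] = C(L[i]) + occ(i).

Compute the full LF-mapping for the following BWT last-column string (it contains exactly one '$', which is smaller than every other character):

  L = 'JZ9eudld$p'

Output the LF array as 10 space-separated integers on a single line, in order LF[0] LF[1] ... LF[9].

Char counts: '$':1, '9':1, 'J':1, 'Z':1, 'd':2, 'e':1, 'l':1, 'p':1, 'u':1
C (first-col start): C('$')=0, C('9')=1, C('J')=2, C('Z')=3, C('d')=4, C('e')=6, C('l')=7, C('p')=8, C('u')=9
L[0]='J': occ=0, LF[0]=C('J')+0=2+0=2
L[1]='Z': occ=0, LF[1]=C('Z')+0=3+0=3
L[2]='9': occ=0, LF[2]=C('9')+0=1+0=1
L[3]='e': occ=0, LF[3]=C('e')+0=6+0=6
L[4]='u': occ=0, LF[4]=C('u')+0=9+0=9
L[5]='d': occ=0, LF[5]=C('d')+0=4+0=4
L[6]='l': occ=0, LF[6]=C('l')+0=7+0=7
L[7]='d': occ=1, LF[7]=C('d')+1=4+1=5
L[8]='$': occ=0, LF[8]=C('$')+0=0+0=0
L[9]='p': occ=0, LF[9]=C('p')+0=8+0=8

Answer: 2 3 1 6 9 4 7 5 0 8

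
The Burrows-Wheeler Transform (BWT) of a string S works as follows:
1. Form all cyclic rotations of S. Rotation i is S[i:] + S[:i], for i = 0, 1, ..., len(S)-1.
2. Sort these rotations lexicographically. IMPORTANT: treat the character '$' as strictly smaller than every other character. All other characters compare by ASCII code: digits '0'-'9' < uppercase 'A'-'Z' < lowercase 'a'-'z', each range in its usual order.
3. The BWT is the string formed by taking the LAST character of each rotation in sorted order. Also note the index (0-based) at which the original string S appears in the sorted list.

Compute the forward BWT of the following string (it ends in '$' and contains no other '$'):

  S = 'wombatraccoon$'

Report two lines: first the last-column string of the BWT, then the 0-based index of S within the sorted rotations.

All 14 rotations (rotation i = S[i:]+S[:i]):
  rot[0] = wombatraccoon$
  rot[1] = ombatraccoon$w
  rot[2] = mbatraccoon$wo
  rot[3] = batraccoon$wom
  rot[4] = atraccoon$womb
  rot[5] = traccoon$womba
  rot[6] = raccoon$wombat
  rot[7] = accoon$wombatr
  rot[8] = ccoon$wombatra
  rot[9] = coon$wombatrac
  rot[10] = oon$wombatracc
  rot[11] = on$wombatracco
  rot[12] = n$wombatraccoo
  rot[13] = $wombatraccoon
Sorted (with $ < everything):
  sorted[0] = $wombatraccoon  (last char: 'n')
  sorted[1] = accoon$wombatr  (last char: 'r')
  sorted[2] = atraccoon$womb  (last char: 'b')
  sorted[3] = batraccoon$wom  (last char: 'm')
  sorted[4] = ccoon$wombatra  (last char: 'a')
  sorted[5] = coon$wombatrac  (last char: 'c')
  sorted[6] = mbatraccoon$wo  (last char: 'o')
  sorted[7] = n$wombatraccoo  (last char: 'o')
  sorted[8] = ombatraccoon$w  (last char: 'w')
  sorted[9] = on$wombatracco  (last char: 'o')
  sorted[10] = oon$wombatracc  (last char: 'c')
  sorted[11] = raccoon$wombat  (last char: 't')
  sorted[12] = traccoon$womba  (last char: 'a')
  sorted[13] = wombatraccoon$  (last char: '$')
Last column: nrbmacoowocta$
Original string S is at sorted index 13

Answer: nrbmacoowocta$
13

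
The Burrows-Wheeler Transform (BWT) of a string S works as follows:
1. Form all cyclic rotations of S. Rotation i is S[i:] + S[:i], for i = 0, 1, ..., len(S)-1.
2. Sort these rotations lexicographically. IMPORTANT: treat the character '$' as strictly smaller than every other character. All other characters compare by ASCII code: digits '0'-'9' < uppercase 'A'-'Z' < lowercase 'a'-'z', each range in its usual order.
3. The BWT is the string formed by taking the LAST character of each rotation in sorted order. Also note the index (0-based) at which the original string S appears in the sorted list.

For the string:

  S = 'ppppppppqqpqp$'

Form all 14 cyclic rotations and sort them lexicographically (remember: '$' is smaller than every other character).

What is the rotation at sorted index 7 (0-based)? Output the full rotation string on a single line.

All 14 rotations (rotation i = S[i:]+S[:i]):
  rot[0] = ppppppppqqpqp$
  rot[1] = pppppppqqpqp$p
  rot[2] = ppppppqqpqp$pp
  rot[3] = pppppqqpqp$ppp
  rot[4] = ppppqqpqp$pppp
  rot[5] = pppqqpqp$ppppp
  rot[6] = ppqqpqp$pppppp
  rot[7] = pqqpqp$ppppppp
  rot[8] = qqpqp$pppppppp
  rot[9] = qpqp$ppppppppq
  rot[10] = pqp$ppppppppqq
  rot[11] = qp$ppppppppqqp
  rot[12] = p$ppppppppqqpq
  rot[13] = $ppppppppqqpqp
Sorted (with $ < everything):
  sorted[0] = $ppppppppqqpqp
  sorted[1] = p$ppppppppqqpq
  sorted[2] = ppppppppqqpqp$
  sorted[3] = pppppppqqpqp$p
  sorted[4] = ppppppqqpqp$pp
  sorted[5] = pppppqqpqp$ppp
  sorted[6] = ppppqqpqp$pppp
  sorted[7] = pppqqpqp$ppppp
  sorted[8] = ppqqpqp$pppppp
  sorted[9] = pqp$ppppppppqq
  sorted[10] = pqqpqp$ppppppp
  sorted[11] = qp$ppppppppqqp
  sorted[12] = qpqp$ppppppppq
  sorted[13] = qqpqp$pppppppp
sorted[7] = pppqqpqp$ppppp

Answer: pppqqpqp$ppppp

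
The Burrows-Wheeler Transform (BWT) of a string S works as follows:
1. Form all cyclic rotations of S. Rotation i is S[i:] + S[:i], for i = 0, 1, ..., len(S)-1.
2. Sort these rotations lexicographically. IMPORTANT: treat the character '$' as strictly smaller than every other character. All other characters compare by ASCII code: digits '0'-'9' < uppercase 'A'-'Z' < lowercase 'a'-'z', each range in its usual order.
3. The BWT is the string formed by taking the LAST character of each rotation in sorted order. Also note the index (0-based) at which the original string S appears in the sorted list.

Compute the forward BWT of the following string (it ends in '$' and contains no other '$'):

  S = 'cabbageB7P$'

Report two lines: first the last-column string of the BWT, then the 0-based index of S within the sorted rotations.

All 11 rotations (rotation i = S[i:]+S[:i]):
  rot[0] = cabbageB7P$
  rot[1] = abbageB7P$c
  rot[2] = bbageB7P$ca
  rot[3] = bageB7P$cab
  rot[4] = ageB7P$cabb
  rot[5] = geB7P$cabba
  rot[6] = eB7P$cabbag
  rot[7] = B7P$cabbage
  rot[8] = 7P$cabbageB
  rot[9] = P$cabbageB7
  rot[10] = $cabbageB7P
Sorted (with $ < everything):
  sorted[0] = $cabbageB7P  (last char: 'P')
  sorted[1] = 7P$cabbageB  (last char: 'B')
  sorted[2] = B7P$cabbage  (last char: 'e')
  sorted[3] = P$cabbageB7  (last char: '7')
  sorted[4] = abbageB7P$c  (last char: 'c')
  sorted[5] = ageB7P$cabb  (last char: 'b')
  sorted[6] = bageB7P$cab  (last char: 'b')
  sorted[7] = bbageB7P$ca  (last char: 'a')
  sorted[8] = cabbageB7P$  (last char: '$')
  sorted[9] = eB7P$cabbag  (last char: 'g')
  sorted[10] = geB7P$cabba  (last char: 'a')
Last column: PBe7cbba$ga
Original string S is at sorted index 8

Answer: PBe7cbba$ga
8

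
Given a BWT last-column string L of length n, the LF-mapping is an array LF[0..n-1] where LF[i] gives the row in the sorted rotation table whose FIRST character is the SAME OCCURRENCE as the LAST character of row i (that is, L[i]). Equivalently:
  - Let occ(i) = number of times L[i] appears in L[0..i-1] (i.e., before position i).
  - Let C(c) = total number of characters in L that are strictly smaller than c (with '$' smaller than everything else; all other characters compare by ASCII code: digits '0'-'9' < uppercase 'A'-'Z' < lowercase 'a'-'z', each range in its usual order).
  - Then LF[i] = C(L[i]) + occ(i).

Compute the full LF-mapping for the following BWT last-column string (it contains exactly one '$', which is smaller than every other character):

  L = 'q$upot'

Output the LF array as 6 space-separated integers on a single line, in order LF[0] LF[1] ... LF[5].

Char counts: '$':1, 'o':1, 'p':1, 'q':1, 't':1, 'u':1
C (first-col start): C('$')=0, C('o')=1, C('p')=2, C('q')=3, C('t')=4, C('u')=5
L[0]='q': occ=0, LF[0]=C('q')+0=3+0=3
L[1]='$': occ=0, LF[1]=C('$')+0=0+0=0
L[2]='u': occ=0, LF[2]=C('u')+0=5+0=5
L[3]='p': occ=0, LF[3]=C('p')+0=2+0=2
L[4]='o': occ=0, LF[4]=C('o')+0=1+0=1
L[5]='t': occ=0, LF[5]=C('t')+0=4+0=4

Answer: 3 0 5 2 1 4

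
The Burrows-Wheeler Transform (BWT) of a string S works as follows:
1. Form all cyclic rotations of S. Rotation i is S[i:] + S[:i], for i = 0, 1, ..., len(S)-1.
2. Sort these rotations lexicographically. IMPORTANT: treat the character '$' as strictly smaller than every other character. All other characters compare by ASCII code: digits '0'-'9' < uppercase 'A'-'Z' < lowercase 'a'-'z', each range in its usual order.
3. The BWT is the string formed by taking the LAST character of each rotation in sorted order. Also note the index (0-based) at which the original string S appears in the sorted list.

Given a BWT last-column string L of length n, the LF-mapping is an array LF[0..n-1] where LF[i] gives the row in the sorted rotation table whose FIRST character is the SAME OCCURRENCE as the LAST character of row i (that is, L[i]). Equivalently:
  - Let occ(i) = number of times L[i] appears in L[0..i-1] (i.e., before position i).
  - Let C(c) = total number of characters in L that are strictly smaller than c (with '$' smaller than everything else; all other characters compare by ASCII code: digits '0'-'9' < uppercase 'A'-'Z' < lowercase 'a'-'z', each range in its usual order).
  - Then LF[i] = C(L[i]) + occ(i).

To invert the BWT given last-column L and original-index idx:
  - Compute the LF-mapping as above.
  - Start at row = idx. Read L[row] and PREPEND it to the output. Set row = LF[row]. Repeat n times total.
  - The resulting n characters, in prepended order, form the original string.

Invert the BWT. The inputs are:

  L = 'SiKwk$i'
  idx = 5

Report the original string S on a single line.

Answer: kiwiKS$

Derivation:
LF mapping: 2 3 1 6 5 0 4
Walk LF starting at row 5, prepending L[row]:
  step 1: row=5, L[5]='$', prepend. Next row=LF[5]=0
  step 2: row=0, L[0]='S', prepend. Next row=LF[0]=2
  step 3: row=2, L[2]='K', prepend. Next row=LF[2]=1
  step 4: row=1, L[1]='i', prepend. Next row=LF[1]=3
  step 5: row=3, L[3]='w', prepend. Next row=LF[3]=6
  step 6: row=6, L[6]='i', prepend. Next row=LF[6]=4
  step 7: row=4, L[4]='k', prepend. Next row=LF[4]=5
Reversed output: kiwiKS$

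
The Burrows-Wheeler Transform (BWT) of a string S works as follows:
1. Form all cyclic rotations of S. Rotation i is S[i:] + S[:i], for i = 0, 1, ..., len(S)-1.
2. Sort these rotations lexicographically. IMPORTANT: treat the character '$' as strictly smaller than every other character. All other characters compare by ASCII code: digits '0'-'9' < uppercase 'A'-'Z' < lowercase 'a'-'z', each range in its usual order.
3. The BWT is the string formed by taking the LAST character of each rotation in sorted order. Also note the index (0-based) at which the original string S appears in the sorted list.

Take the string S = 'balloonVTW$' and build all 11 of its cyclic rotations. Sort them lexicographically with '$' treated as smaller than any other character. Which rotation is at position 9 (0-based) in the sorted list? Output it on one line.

Answer: onVTW$ballo

Derivation:
All 11 rotations (rotation i = S[i:]+S[:i]):
  rot[0] = balloonVTW$
  rot[1] = alloonVTW$b
  rot[2] = lloonVTW$ba
  rot[3] = loonVTW$bal
  rot[4] = oonVTW$ball
  rot[5] = onVTW$ballo
  rot[6] = nVTW$balloo
  rot[7] = VTW$balloon
  rot[8] = TW$balloonV
  rot[9] = W$balloonVT
  rot[10] = $balloonVTW
Sorted (with $ < everything):
  sorted[0] = $balloonVTW
  sorted[1] = TW$balloonV
  sorted[2] = VTW$balloon
  sorted[3] = W$balloonVT
  sorted[4] = alloonVTW$b
  sorted[5] = balloonVTW$
  sorted[6] = lloonVTW$ba
  sorted[7] = loonVTW$bal
  sorted[8] = nVTW$balloo
  sorted[9] = onVTW$ballo
  sorted[10] = oonVTW$ball
sorted[9] = onVTW$ballo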